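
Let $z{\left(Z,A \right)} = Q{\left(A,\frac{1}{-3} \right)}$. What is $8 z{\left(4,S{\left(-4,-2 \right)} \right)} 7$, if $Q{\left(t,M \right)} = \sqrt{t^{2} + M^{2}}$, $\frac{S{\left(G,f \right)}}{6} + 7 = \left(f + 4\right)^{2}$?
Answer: $\frac{56 \sqrt{2917}}{3} \approx 1008.2$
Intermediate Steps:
$S{\left(G,f \right)} = -42 + 6 \left(4 + f\right)^{2}$ ($S{\left(G,f \right)} = -42 + 6 \left(f + 4\right)^{2} = -42 + 6 \left(4 + f\right)^{2}$)
$Q{\left(t,M \right)} = \sqrt{M^{2} + t^{2}}$
$z{\left(Z,A \right)} = \sqrt{\frac{1}{9} + A^{2}}$ ($z{\left(Z,A \right)} = \sqrt{\left(\frac{1}{-3}\right)^{2} + A^{2}} = \sqrt{\left(- \frac{1}{3}\right)^{2} + A^{2}} = \sqrt{\frac{1}{9} + A^{2}}$)
$8 z{\left(4,S{\left(-4,-2 \right)} \right)} 7 = 8 \frac{\sqrt{1 + 9 \left(-42 + 6 \left(4 - 2\right)^{2}\right)^{2}}}{3} \cdot 7 = 8 \frac{\sqrt{1 + 9 \left(-42 + 6 \cdot 2^{2}\right)^{2}}}{3} \cdot 7 = 8 \frac{\sqrt{1 + 9 \left(-42 + 6 \cdot 4\right)^{2}}}{3} \cdot 7 = 8 \frac{\sqrt{1 + 9 \left(-42 + 24\right)^{2}}}{3} \cdot 7 = 8 \frac{\sqrt{1 + 9 \left(-18\right)^{2}}}{3} \cdot 7 = 8 \frac{\sqrt{1 + 9 \cdot 324}}{3} \cdot 7 = 8 \frac{\sqrt{1 + 2916}}{3} \cdot 7 = 8 \frac{\sqrt{2917}}{3} \cdot 7 = \frac{8 \sqrt{2917}}{3} \cdot 7 = \frac{56 \sqrt{2917}}{3}$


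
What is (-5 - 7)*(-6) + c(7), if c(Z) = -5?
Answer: 67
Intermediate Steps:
(-5 - 7)*(-6) + c(7) = (-5 - 7)*(-6) - 5 = -12*(-6) - 5 = 72 - 5 = 67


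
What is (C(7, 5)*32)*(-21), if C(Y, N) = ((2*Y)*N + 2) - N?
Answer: -45024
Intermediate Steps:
C(Y, N) = 2 - N + 2*N*Y (C(Y, N) = (2*N*Y + 2) - N = (2 + 2*N*Y) - N = 2 - N + 2*N*Y)
(C(7, 5)*32)*(-21) = ((2 - 1*5 + 2*5*7)*32)*(-21) = ((2 - 5 + 70)*32)*(-21) = (67*32)*(-21) = 2144*(-21) = -45024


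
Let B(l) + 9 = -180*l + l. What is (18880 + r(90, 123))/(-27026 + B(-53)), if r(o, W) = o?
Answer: -9485/8774 ≈ -1.0810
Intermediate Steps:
B(l) = -9 - 179*l (B(l) = -9 + (-180*l + l) = -9 - 179*l)
(18880 + r(90, 123))/(-27026 + B(-53)) = (18880 + 90)/(-27026 + (-9 - 179*(-53))) = 18970/(-27026 + (-9 + 9487)) = 18970/(-27026 + 9478) = 18970/(-17548) = 18970*(-1/17548) = -9485/8774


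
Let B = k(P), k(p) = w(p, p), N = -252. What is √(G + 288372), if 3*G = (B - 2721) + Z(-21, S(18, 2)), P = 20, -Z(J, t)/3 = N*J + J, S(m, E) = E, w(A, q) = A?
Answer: √2539806/3 ≈ 531.23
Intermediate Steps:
Z(J, t) = 753*J (Z(J, t) = -3*(-252*J + J) = -(-753)*J = 753*J)
k(p) = p
B = 20
G = -18514/3 (G = ((20 - 2721) + 753*(-21))/3 = (-2701 - 15813)/3 = (⅓)*(-18514) = -18514/3 ≈ -6171.3)
√(G + 288372) = √(-18514/3 + 288372) = √(846602/3) = √2539806/3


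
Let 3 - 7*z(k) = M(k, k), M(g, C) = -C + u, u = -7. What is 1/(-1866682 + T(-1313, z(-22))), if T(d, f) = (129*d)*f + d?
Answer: -7/11043441 ≈ -6.3386e-7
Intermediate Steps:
M(g, C) = -7 - C (M(g, C) = -C - 7 = -7 - C)
z(k) = 10/7 + k/7 (z(k) = 3/7 - (-7 - k)/7 = 3/7 + (1 + k/7) = 10/7 + k/7)
T(d, f) = d + 129*d*f (T(d, f) = 129*d*f + d = d + 129*d*f)
1/(-1866682 + T(-1313, z(-22))) = 1/(-1866682 - 1313*(1 + 129*(10/7 + (⅐)*(-22)))) = 1/(-1866682 - 1313*(1 + 129*(10/7 - 22/7))) = 1/(-1866682 - 1313*(1 + 129*(-12/7))) = 1/(-1866682 - 1313*(1 - 1548/7)) = 1/(-1866682 - 1313*(-1541/7)) = 1/(-1866682 + 2023333/7) = 1/(-11043441/7) = -7/11043441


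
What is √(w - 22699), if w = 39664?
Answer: 3*√1885 ≈ 130.25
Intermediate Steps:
√(w - 22699) = √(39664 - 22699) = √16965 = 3*√1885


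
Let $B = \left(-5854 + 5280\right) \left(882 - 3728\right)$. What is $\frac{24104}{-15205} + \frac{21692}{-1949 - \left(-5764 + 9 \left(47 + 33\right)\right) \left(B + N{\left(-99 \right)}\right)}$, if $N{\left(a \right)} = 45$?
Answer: $- \frac{198619609596268}{125291079444435} \approx -1.5853$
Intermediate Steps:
$B = 1633604$ ($B = \left(-574\right) \left(-2846\right) = 1633604$)
$\frac{24104}{-15205} + \frac{21692}{-1949 - \left(-5764 + 9 \left(47 + 33\right)\right) \left(B + N{\left(-99 \right)}\right)} = \frac{24104}{-15205} + \frac{21692}{-1949 - \left(-5764 + 9 \left(47 + 33\right)\right) \left(1633604 + 45\right)} = 24104 \left(- \frac{1}{15205}\right) + \frac{21692}{-1949 - \left(-5764 + 9 \cdot 80\right) 1633649} = - \frac{24104}{15205} + \frac{21692}{-1949 - \left(-5764 + 720\right) 1633649} = - \frac{24104}{15205} + \frac{21692}{-1949 - \left(-5044\right) 1633649} = - \frac{24104}{15205} + \frac{21692}{-1949 - -8240125556} = - \frac{24104}{15205} + \frac{21692}{-1949 + 8240125556} = - \frac{24104}{15205} + \frac{21692}{8240123607} = - \frac{198619609596268}{125291079444435}$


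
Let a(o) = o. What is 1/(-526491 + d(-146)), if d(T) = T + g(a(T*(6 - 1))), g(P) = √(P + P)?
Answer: -526637/277346531229 - 2*I*√365/277346531229 ≈ -1.8988e-6 - 1.3777e-10*I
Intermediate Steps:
g(P) = √2*√P (g(P) = √(2*P) = √2*√P)
d(T) = T + √10*√T (d(T) = T + √2*√(T*(6 - 1)) = T + √2*√(T*5) = T + √2*√(5*T) = T + √2*(√5*√T) = T + √10*√T)
1/(-526491 + d(-146)) = 1/(-526491 + (-146 + √10*√(-146))) = 1/(-526491 + (-146 + √10*(I*√146))) = 1/(-526491 + (-146 + 2*I*√365)) = 1/(-526637 + 2*I*√365)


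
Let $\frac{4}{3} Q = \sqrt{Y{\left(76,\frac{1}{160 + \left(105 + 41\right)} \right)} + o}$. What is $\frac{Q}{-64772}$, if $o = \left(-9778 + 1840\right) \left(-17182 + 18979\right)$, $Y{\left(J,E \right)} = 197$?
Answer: $- \frac{3 i \sqrt{14264389}}{259088} \approx - 0.043732 i$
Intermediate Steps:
$o = -14264586$ ($o = \left(-7938\right) 1797 = -14264586$)
$Q = \frac{3 i \sqrt{14264389}}{4}$ ($Q = \frac{3 \sqrt{197 - 14264586}}{4} = \frac{3 \sqrt{-14264389}}{4} = \frac{3 i \sqrt{14264389}}{4} \approx 2832.6 i$)
$\frac{Q}{-64772} = \frac{\frac{3}{4} i \sqrt{14264389}}{-64772} = \frac{3 i \sqrt{14264389}}{4} \left(- \frac{1}{64772}\right) = - \frac{3 i \sqrt{14264389}}{259088}$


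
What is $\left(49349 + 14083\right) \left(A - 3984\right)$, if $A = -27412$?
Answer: $-1991511072$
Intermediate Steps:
$\left(49349 + 14083\right) \left(A - 3984\right) = \left(49349 + 14083\right) \left(-27412 - 3984\right) = 63432 \left(-31396\right) = -1991511072$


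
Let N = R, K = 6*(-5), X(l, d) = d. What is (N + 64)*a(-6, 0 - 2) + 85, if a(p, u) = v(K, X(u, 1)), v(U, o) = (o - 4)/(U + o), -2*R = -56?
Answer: 2741/29 ≈ 94.517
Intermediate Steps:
R = 28 (R = -½*(-56) = 28)
K = -30
v(U, o) = (-4 + o)/(U + o)
N = 28
a(p, u) = 3/29 (a(p, u) = (-4 + 1)/(-30 + 1) = -3/(-29) = -1/29*(-3) = 3/29)
(N + 64)*a(-6, 0 - 2) + 85 = (28 + 64)*(3/29) + 85 = 92*(3/29) + 85 = 276/29 + 85 = 2741/29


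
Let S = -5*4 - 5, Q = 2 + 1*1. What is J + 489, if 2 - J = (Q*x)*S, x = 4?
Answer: 791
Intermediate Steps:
Q = 3 (Q = 2 + 1 = 3)
S = -25 (S = -20 - 5 = -25)
J = 302 (J = 2 - 3*4*(-25) = 2 - 12*(-25) = 2 - 1*(-300) = 2 + 300 = 302)
J + 489 = 302 + 489 = 791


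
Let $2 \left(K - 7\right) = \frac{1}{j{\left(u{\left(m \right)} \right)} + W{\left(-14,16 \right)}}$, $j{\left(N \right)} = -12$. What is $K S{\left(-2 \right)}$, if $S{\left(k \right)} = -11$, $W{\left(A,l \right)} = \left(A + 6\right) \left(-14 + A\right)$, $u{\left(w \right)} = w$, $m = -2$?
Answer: $- \frac{32659}{424} \approx -77.026$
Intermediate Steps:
$W{\left(A,l \right)} = \left(-14 + A\right) \left(6 + A\right)$ ($W{\left(A,l \right)} = \left(6 + A\right) \left(-14 + A\right) = \left(-14 + A\right) \left(6 + A\right)$)
$K = \frac{2969}{424}$ ($K = 7 + \frac{1}{2 \left(-12 - \left(-28 - 196\right)\right)} = 7 + \frac{1}{2 \left(-12 + \left(-84 + 196 + 112\right)\right)} = 7 + \frac{1}{2 \left(-12 + 224\right)} = 7 + \frac{1}{2 \cdot 212} = 7 + \frac{1}{2} \cdot \frac{1}{212} = 7 + \frac{1}{424} = \frac{2969}{424} \approx 7.0024$)
$K S{\left(-2 \right)} = \frac{2969}{424} \left(-11\right) = - \frac{32659}{424}$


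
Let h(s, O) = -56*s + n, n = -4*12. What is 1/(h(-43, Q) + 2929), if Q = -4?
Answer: 1/5289 ≈ 0.00018907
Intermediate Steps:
n = -48
h(s, O) = -48 - 56*s (h(s, O) = -56*s - 48 = -48 - 56*s)
1/(h(-43, Q) + 2929) = 1/((-48 - 56*(-43)) + 2929) = 1/((-48 + 2408) + 2929) = 1/(2360 + 2929) = 1/5289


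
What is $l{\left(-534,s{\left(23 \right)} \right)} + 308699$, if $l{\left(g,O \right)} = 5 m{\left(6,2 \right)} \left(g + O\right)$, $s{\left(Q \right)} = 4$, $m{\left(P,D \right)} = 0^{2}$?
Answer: $308699$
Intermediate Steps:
$m{\left(P,D \right)} = 0$
$l{\left(g,O \right)} = 0$ ($l{\left(g,O \right)} = 5 \cdot 0 \left(g + O\right) = 0 \left(O + g\right) = 0$)
$l{\left(-534,s{\left(23 \right)} \right)} + 308699 = 0 + 308699 = 308699$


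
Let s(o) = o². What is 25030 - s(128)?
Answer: 8646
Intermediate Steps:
25030 - s(128) = 25030 - 1*128² = 25030 - 1*16384 = 25030 - 16384 = 8646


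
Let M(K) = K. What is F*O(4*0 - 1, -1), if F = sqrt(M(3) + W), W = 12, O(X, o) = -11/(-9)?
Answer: 11*sqrt(15)/9 ≈ 4.7336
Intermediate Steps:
O(X, o) = 11/9 (O(X, o) = -11*(-1/9) = 11/9)
F = sqrt(15) (F = sqrt(3 + 12) = sqrt(15) ≈ 3.8730)
F*O(4*0 - 1, -1) = sqrt(15)*(11/9) = 11*sqrt(15)/9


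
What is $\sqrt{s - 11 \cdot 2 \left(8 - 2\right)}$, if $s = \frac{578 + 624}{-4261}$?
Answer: $\frac{i \sqrt{2401729694}}{4261} \approx 11.501 i$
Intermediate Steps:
$s = - \frac{1202}{4261}$ ($s = 1202 \left(- \frac{1}{4261}\right) = - \frac{1202}{4261} \approx -0.28209$)
$\sqrt{s - 11 \cdot 2 \left(8 - 2\right)} = \sqrt{- \frac{1202}{4261} - 11 \cdot 2 \left(8 - 2\right)} = \sqrt{- \frac{1202}{4261} - 11 \cdot 2 \cdot 6} = \sqrt{- \frac{1202}{4261} - 132} = \sqrt{- \frac{563654}{4261}} = \frac{i \sqrt{2401729694}}{4261}$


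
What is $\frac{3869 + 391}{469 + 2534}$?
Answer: $\frac{1420}{1001} \approx 1.4186$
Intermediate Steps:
$\frac{3869 + 391}{469 + 2534} = \frac{4260}{3003} = 4260 \cdot \frac{1}{3003} = \frac{1420}{1001}$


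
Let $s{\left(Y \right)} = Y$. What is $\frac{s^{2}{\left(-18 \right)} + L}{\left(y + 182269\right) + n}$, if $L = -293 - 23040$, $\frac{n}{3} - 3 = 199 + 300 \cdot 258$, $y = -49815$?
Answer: $- \frac{3287}{52180} \approx -0.062994$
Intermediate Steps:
$n = 232806$ ($n = 9 + 3 \left(199 + 300 \cdot 258\right) = 9 + 3 \left(199 + 77400\right) = 9 + 3 \cdot 77599 = 9 + 232797 = 232806$)
$L = -23333$ ($L = -293 - 23040 = -23333$)
$\frac{s^{2}{\left(-18 \right)} + L}{\left(y + 182269\right) + n} = \frac{\left(-18\right)^{2} - 23333}{\left(-49815 + 182269\right) + 232806} = \frac{324 - 23333}{132454 + 232806} = - \frac{23009}{365260} = \left(-23009\right) \frac{1}{365260} = - \frac{3287}{52180}$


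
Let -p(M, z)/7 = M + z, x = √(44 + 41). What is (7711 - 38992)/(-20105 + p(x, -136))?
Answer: 199708331/122277748 - 72989*√85/122277748 ≈ 1.6277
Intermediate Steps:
x = √85 ≈ 9.2195
p(M, z) = -7*M - 7*z (p(M, z) = -7*(M + z) = -7*M - 7*z)
(7711 - 38992)/(-20105 + p(x, -136)) = (7711 - 38992)/(-20105 + (-7*√85 - 7*(-136))) = -31281/(-20105 + (-7*√85 + 952)) = -31281/(-20105 + (952 - 7*√85)) = -31281/(-19153 - 7*√85)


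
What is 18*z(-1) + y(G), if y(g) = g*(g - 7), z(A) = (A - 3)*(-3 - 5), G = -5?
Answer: 636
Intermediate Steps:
z(A) = 24 - 8*A (z(A) = (-3 + A)*(-8) = 24 - 8*A)
y(g) = g*(-7 + g)
18*z(-1) + y(G) = 18*(24 - 8*(-1)) - 5*(-7 - 5) = 18*(24 + 8) - 5*(-12) = 18*32 + 60 = 576 + 60 = 636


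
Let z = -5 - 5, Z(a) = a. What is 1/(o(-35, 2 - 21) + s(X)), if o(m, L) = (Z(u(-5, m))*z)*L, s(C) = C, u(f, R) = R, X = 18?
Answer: -1/6632 ≈ -0.00015078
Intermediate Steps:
z = -10
o(m, L) = -10*L*m (o(m, L) = (m*(-10))*L = (-10*m)*L = -10*L*m)
1/(o(-35, 2 - 21) + s(X)) = 1/(-10*(2 - 21)*(-35) + 18) = 1/(-10*(-19)*(-35) + 18) = 1/(-6650 + 18) = 1/(-6632) = -1/6632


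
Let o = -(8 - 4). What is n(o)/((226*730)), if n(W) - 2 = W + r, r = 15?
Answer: 13/164980 ≈ 7.8797e-5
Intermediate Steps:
o = -4 (o = -1*4 = -4)
n(W) = 17 + W (n(W) = 2 + (W + 15) = 2 + (15 + W) = 17 + W)
n(o)/((226*730)) = (17 - 4)/((226*730)) = 13/164980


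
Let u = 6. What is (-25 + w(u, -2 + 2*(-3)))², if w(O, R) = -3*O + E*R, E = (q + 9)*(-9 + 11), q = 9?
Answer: 109561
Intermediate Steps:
E = 36 (E = (9 + 9)*(-9 + 11) = 18*2 = 36)
w(O, R) = -3*O + 36*R
(-25 + w(u, -2 + 2*(-3)))² = (-25 + (-3*6 + 36*(-2 + 2*(-3))))² = (-25 + (-18 + 36*(-2 - 6)))² = (-25 + (-18 + 36*(-8)))² = (-25 + (-18 - 288))² = (-25 - 306)² = (-331)² = 109561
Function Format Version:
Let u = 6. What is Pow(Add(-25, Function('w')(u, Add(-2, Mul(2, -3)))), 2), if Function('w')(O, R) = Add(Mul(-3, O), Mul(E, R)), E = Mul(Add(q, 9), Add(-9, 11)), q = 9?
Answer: 109561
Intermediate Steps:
E = 36 (E = Mul(Add(9, 9), Add(-9, 11)) = Mul(18, 2) = 36)
Function('w')(O, R) = Add(Mul(-3, O), Mul(36, R))
Pow(Add(-25, Function('w')(u, Add(-2, Mul(2, -3)))), 2) = Pow(Add(-25, Add(Mul(-3, 6), Mul(36, Add(-2, Mul(2, -3))))), 2) = Pow(Add(-25, Add(-18, Mul(36, Add(-2, -6)))), 2) = Pow(Add(-25, Add(-18, Mul(36, -8))), 2) = Pow(Add(-25, Add(-18, -288)), 2) = Pow(Add(-25, -306), 2) = Pow(-331, 2) = 109561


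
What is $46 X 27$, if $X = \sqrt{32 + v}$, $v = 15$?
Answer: $1242 \sqrt{47} \approx 8514.7$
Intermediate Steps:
$X = \sqrt{47}$ ($X = \sqrt{32 + 15} = \sqrt{47} \approx 6.8557$)
$46 X 27 = 46 \sqrt{47} \cdot 27 = 1242 \sqrt{47}$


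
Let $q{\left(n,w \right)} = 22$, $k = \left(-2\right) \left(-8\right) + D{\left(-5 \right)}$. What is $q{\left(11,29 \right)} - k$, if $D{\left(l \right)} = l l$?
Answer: $-19$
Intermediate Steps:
$D{\left(l \right)} = l^{2}$
$k = 41$ ($k = \left(-2\right) \left(-8\right) + \left(-5\right)^{2} = 16 + 25 = 41$)
$q{\left(11,29 \right)} - k = 22 - 41 = -19$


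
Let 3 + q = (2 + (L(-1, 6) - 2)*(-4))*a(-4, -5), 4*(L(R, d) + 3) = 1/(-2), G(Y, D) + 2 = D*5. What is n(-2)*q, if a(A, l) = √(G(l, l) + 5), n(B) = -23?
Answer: 69 - 1035*I*√22/2 ≈ 69.0 - 2427.3*I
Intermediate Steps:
G(Y, D) = -2 + 5*D (G(Y, D) = -2 + D*5 = -2 + 5*D)
L(R, d) = -25/8 (L(R, d) = -3 + (¼)/(-2) = -3 + (¼)*(-½) = -3 - ⅛ = -25/8)
a(A, l) = √(3 + 5*l) (a(A, l) = √((-2 + 5*l) + 5) = √(3 + 5*l))
q = -3 + 45*I*√22/2 (q = -3 + (2 + (-25/8 - 2)*(-4))*√(3 + 5*(-5)) = -3 + (2 - 41/8*(-4))*√(3 - 25) = -3 + (2 + 41/2)*√(-22) = -3 + 45*(I*√22)/2 = -3 + 45*I*√22/2 ≈ -3.0 + 105.53*I)
n(-2)*q = -23*(-3 + 45*I*√22/2) = 69 - 1035*I*√22/2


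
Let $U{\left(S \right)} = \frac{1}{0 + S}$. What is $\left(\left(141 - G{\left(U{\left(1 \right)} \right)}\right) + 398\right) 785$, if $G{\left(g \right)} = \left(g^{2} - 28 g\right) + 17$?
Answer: $430965$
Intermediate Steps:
$U{\left(S \right)} = \frac{1}{S}$
$G{\left(g \right)} = 17 + g^{2} - 28 g$
$\left(\left(141 - G{\left(U{\left(1 \right)} \right)}\right) + 398\right) 785 = \left(\left(141 - \left(17 + \left(1^{-1}\right)^{2} - \frac{28}{1}\right)\right) + 398\right) 785 = \left(\left(141 - \left(17 + 1^{2} - 28\right)\right) + 398\right) 785 = \left(\left(141 - \left(17 + 1 - 28\right)\right) + 398\right) 785 = \left(\left(141 - -10\right) + 398\right) 785 = \left(\left(141 + 10\right) + 398\right) 785 = \left(151 + 398\right) 785 = 549 \cdot 785 = 430965$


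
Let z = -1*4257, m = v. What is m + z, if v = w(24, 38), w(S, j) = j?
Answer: -4219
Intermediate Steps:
v = 38
m = 38
z = -4257
m + z = 38 - 4257 = -4219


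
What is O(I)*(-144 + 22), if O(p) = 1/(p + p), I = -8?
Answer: 61/8 ≈ 7.6250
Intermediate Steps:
O(p) = 1/(2*p)
O(I)*(-144 + 22) = ((½)/(-8))*(-144 + 22) = ((½)*(-⅛))*(-122) = -1/16*(-122) = 61/8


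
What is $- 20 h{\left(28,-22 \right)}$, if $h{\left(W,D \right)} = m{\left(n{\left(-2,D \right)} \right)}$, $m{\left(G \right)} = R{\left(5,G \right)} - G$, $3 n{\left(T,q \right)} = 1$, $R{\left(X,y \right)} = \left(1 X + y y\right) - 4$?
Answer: $- \frac{140}{9} \approx -15.556$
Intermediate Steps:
$R{\left(X,y \right)} = -4 + X + y^{2}$ ($R{\left(X,y \right)} = \left(X + y^{2}\right) - 4 = -4 + X + y^{2}$)
$n{\left(T,q \right)} = \frac{1}{3}$ ($n{\left(T,q \right)} = \frac{1}{3} \cdot 1 = \frac{1}{3}$)
$m{\left(G \right)} = 1 + G^{2} - G$ ($m{\left(G \right)} = \left(-4 + 5 + G^{2}\right) - G = \left(1 + G^{2}\right) - G = 1 + G^{2} - G$)
$h{\left(W,D \right)} = \frac{7}{9}$ ($h{\left(W,D \right)} = 1 + \left(\frac{1}{3}\right)^{2} - \frac{1}{3} = 1 + \frac{1}{9} - \frac{1}{3} = \frac{7}{9}$)
$- 20 h{\left(28,-22 \right)} = \left(-20\right) \frac{7}{9} = - \frac{140}{9}$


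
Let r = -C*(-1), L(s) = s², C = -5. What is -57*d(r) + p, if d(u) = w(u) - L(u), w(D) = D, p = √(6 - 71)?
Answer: 1710 + I*√65 ≈ 1710.0 + 8.0623*I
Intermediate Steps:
p = I*√65 (p = √(-65) = I*√65 ≈ 8.0623*I)
r = -5 (r = -1*(-5)*(-1) = 5*(-1) = -5)
d(u) = u - u²
-57*d(r) + p = -(-285)*(1 - 1*(-5)) + I*√65 = -(-285)*(1 + 5) + I*√65 = -(-285)*6 + I*√65 = -57*(-30) + I*√65 = 1710 + I*√65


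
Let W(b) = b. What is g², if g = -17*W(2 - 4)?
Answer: 1156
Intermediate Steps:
g = 34 (g = -17*(2 - 4) = -17*(-2) = 34)
g² = 34² = 1156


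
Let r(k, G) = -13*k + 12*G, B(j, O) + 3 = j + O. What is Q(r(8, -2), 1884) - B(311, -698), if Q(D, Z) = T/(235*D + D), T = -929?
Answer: 11782049/30208 ≈ 390.03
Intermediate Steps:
B(j, O) = -3 + O + j (B(j, O) = -3 + (j + O) = -3 + (O + j) = -3 + O + j)
Q(D, Z) = -929/(236*D) (Q(D, Z) = -929/(235*D + D) = -929*1/(236*D) = -929/(236*D))
Q(r(8, -2), 1884) - B(311, -698) = -929/(236*(-13*8 + 12*(-2))) - (-3 - 698 + 311) = -929/(236*(-104 - 24)) - 1*(-390) = -929/236/(-128) + 390 = -929/236*(-1/128) + 390 = 929/30208 + 390 = 11782049/30208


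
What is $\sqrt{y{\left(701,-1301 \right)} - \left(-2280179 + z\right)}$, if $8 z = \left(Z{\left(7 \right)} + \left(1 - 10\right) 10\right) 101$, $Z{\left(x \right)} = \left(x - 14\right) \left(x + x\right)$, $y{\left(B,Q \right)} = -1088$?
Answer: $\frac{7 \sqrt{186242}}{2} \approx 1510.5$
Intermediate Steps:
$Z{\left(x \right)} = 2 x \left(-14 + x\right)$ ($Z{\left(x \right)} = \left(-14 + x\right) 2 x = 2 x \left(-14 + x\right)$)
$z = - \frac{4747}{2}$ ($z = \frac{\left(2 \cdot 7 \left(-14 + 7\right) + \left(1 - 10\right) 10\right) 101}{8} = \frac{\left(2 \cdot 7 \left(-7\right) - 90\right) 101}{8} = \frac{\left(-98 - 90\right) 101}{8} = \frac{\left(-188\right) 101}{8} = \frac{1}{8} \left(-18988\right) = - \frac{4747}{2} \approx -2373.5$)
$\sqrt{y{\left(701,-1301 \right)} - \left(-2280179 + z\right)} = \sqrt{-1088 + \left(2280179 - - \frac{4747}{2}\right)} = \sqrt{-1088 + \left(2280179 + \frac{4747}{2}\right)} = \sqrt{-1088 + \frac{4565105}{2}} = \sqrt{\frac{4562929}{2}} = \frac{7 \sqrt{186242}}{2}$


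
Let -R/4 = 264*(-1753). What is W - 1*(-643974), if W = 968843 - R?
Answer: -238351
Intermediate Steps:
R = 1851168 (R = -1056*(-1753) = -4*(-462792) = 1851168)
W = -882325 (W = 968843 - 1*1851168 = 968843 - 1851168 = -882325)
W - 1*(-643974) = -882325 - 1*(-643974) = -882325 + 643974 = -238351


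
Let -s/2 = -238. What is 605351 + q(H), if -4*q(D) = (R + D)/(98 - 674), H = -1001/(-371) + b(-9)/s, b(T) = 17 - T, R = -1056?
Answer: 17593094586595/29062656 ≈ 6.0535e+5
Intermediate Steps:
s = 476 (s = -2*(-238) = 476)
H = 34723/12614 (H = -1001/(-371) + (17 - 1*(-9))/476 = -1001*(-1/371) + (17 + 9)*(1/476) = 143/53 + 26*(1/476) = 143/53 + 13/238 = 34723/12614 ≈ 2.7527)
q(D) = -11/24 + D/2304 (q(D) = -(-1056 + D)/(4*(98 - 674)) = -(-1056 + D)/(4*(-576)) = -(-1056 + D)*(-1)/(4*576) = -(11/6 - D/576)/4 = -11/24 + D/2304)
605351 + q(H) = 605351 + (-11/24 + (1/2304)*(34723/12614)) = 605351 + (-11/24 + 34723/29062656) = 605351 - 13285661/29062656 = 17593094586595/29062656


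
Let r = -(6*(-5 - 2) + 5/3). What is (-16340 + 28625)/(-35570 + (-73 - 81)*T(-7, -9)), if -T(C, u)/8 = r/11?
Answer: -2835/7166 ≈ -0.39562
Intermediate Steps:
r = 121/3 (r = -(6*(-7) + 5*(1/3)) = -(-42 + 5/3) = -1*(-121/3) = 121/3 ≈ 40.333)
T(C, u) = -88/3 (T(C, u) = -968/(3*11) = -8*11/3 = -88/3)
(-16340 + 28625)/(-35570 + (-73 - 81)*T(-7, -9)) = (-16340 + 28625)/(-35570 + (-73 - 81)*(-88/3)) = 12285/(-35570 - 154*(-88/3)) = 12285/(-35570 + 13552/3) = 12285/(-93158/3) = 12285*(-3/93158) = -2835/7166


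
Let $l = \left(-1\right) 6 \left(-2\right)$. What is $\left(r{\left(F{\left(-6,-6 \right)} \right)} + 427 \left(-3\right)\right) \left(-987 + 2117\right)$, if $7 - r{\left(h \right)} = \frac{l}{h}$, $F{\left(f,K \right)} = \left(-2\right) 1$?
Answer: $-1432840$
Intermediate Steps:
$l = 12$ ($l = \left(-6\right) \left(-2\right) = 12$)
$F{\left(f,K \right)} = -2$
$r{\left(h \right)} = 7 - \frac{12}{h}$
$\left(r{\left(F{\left(-6,-6 \right)} \right)} + 427 \left(-3\right)\right) \left(-987 + 2117\right) = \left(\left(7 - \frac{12}{-2}\right) + 427 \left(-3\right)\right) \left(-987 + 2117\right) = \left(\left(7 - -6\right) - 1281\right) 1130 = \left(\left(7 + 6\right) - 1281\right) 1130 = \left(13 - 1281\right) 1130 = \left(-1268\right) 1130 = -1432840$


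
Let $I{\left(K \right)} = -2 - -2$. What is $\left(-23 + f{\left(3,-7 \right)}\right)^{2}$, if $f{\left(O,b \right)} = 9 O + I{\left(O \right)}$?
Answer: $16$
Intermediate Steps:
$I{\left(K \right)} = 0$ ($I{\left(K \right)} = -2 + 2 = 0$)
$f{\left(O,b \right)} = 9 O$ ($f{\left(O,b \right)} = 9 O + 0 = 9 O$)
$\left(-23 + f{\left(3,-7 \right)}\right)^{2} = \left(-23 + 9 \cdot 3\right)^{2} = \left(-23 + 27\right)^{2} = 4^{2} = 16$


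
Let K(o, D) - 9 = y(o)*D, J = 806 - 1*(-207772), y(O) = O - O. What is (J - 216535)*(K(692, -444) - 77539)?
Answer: 616906210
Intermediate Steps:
y(O) = 0
J = 208578 (J = 806 + 207772 = 208578)
K(o, D) = 9 (K(o, D) = 9 + 0*D = 9 + 0 = 9)
(J - 216535)*(K(692, -444) - 77539) = (208578 - 216535)*(9 - 77539) = -7957*(-77530) = 616906210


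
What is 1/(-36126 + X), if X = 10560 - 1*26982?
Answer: -1/52548 ≈ -1.9030e-5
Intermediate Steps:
X = -16422 (X = 10560 - 26982 = -16422)
1/(-36126 + X) = 1/(-36126 - 16422) = 1/(-52548) = -1/52548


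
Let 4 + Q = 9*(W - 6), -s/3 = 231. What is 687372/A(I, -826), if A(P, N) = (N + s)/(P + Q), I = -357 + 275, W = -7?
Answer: 2847684/31 ≈ 91861.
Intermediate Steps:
I = -82
s = -693 (s = -3*231 = -693)
Q = -121 (Q = -4 + 9*(-7 - 6) = -4 + 9*(-13) = -4 - 117 = -121)
A(P, N) = (-693 + N)/(-121 + P) (A(P, N) = (N - 693)/(P - 121) = (-693 + N)/(-121 + P))
687372/A(I, -826) = 687372/(((-693 - 826)/(-121 - 82))) = 687372/((-1519/(-203))) = 687372/((-1/203*(-1519))) = 687372/(217/29) = 687372*(29/217) = 2847684/31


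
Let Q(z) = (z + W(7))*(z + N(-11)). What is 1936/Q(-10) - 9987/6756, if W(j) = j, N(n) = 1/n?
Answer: 46850035/749916 ≈ 62.474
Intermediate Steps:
Q(z) = (7 + z)*(-1/11 + z) (Q(z) = (z + 7)*(z + 1/(-11)) = (7 + z)*(z - 1/11) = (7 + z)*(-1/11 + z))
1936/Q(-10) - 9987/6756 = 1936/(-7/11 + (-10)² + (76/11)*(-10)) - 9987/6756 = 1936/(-7/11 + 100 - 760/11) - 9987*1/6756 = 1936/(333/11) - 3329/2252 = 1936*(11/333) - 3329/2252 = 21296/333 - 3329/2252 = 46850035/749916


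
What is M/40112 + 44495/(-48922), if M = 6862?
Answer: -362270169/490589816 ≈ -0.73844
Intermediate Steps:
M/40112 + 44495/(-48922) = 6862/40112 + 44495/(-48922) = 6862*(1/40112) + 44495*(-1/48922) = 3431/20056 - 44495/48922 = -362270169/490589816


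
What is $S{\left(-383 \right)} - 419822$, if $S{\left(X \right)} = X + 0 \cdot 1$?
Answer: $-420205$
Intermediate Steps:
$S{\left(X \right)} = X$ ($S{\left(X \right)} = X + 0 = X$)
$S{\left(-383 \right)} - 419822 = -383 - 419822 = -420205$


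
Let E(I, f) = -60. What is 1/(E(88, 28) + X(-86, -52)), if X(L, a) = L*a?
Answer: 1/4412 ≈ 0.00022665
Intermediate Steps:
1/(E(88, 28) + X(-86, -52)) = 1/(-60 - 86*(-52)) = 1/(-60 + 4472) = 1/4412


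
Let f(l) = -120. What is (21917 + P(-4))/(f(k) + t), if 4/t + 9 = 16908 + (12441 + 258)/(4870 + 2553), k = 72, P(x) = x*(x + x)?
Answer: -688397329806/3763611857 ≈ -182.91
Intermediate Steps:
P(x) = 2*x² (P(x) = x*(2*x) = 2*x²)
t = 7423/31363494 (t = 4/(-9 + (16908 + (12441 + 258)/(4870 + 2553))) = 4/(-9 + (16908 + 12699/7423)) = 4/(-9 + 125520783/7423) = 4/(125453976/7423) = 4*(7423/125453976) = 7423/31363494 ≈ 0.00023668)
(21917 + P(-4))/(f(k) + t) = (21917 + 2*(-4)²)/(-120 + 7423/31363494) = (21917 + 2*16)/(-3763611857/31363494) = (21917 + 32)*(-31363494/3763611857) = 21949*(-31363494/3763611857) = -688397329806/3763611857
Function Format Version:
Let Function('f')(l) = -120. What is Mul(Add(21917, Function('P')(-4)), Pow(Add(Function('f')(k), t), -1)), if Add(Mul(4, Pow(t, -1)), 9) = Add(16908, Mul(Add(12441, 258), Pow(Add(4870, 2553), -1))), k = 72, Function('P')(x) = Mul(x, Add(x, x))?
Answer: Rational(-688397329806, 3763611857) ≈ -182.91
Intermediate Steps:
Function('P')(x) = Mul(2, Pow(x, 2)) (Function('P')(x) = Mul(x, Mul(2, x)) = Mul(2, Pow(x, 2)))
t = Rational(7423, 31363494) (t = Mul(4, Pow(Add(-9, Add(16908, Mul(Add(12441, 258), Pow(Add(4870, 2553), -1)))), -1)) = Mul(4, Pow(Add(-9, Add(16908, Mul(12699, Pow(7423, -1)))), -1)) = Mul(4, Pow(Add(-9, Add(16908, Mul(12699, Rational(1, 7423)))), -1)) = Mul(4, Pow(Add(-9, Add(16908, Rational(12699, 7423))), -1)) = Mul(4, Pow(Add(-9, Rational(125520783, 7423)), -1)) = Mul(4, Pow(Rational(125453976, 7423), -1)) = Mul(4, Rational(7423, 125453976)) = Rational(7423, 31363494) ≈ 0.00023668)
Mul(Add(21917, Function('P')(-4)), Pow(Add(Function('f')(k), t), -1)) = Mul(Add(21917, Mul(2, Pow(-4, 2))), Pow(Add(-120, Rational(7423, 31363494)), -1)) = Mul(Add(21917, Mul(2, 16)), Pow(Rational(-3763611857, 31363494), -1)) = Mul(Add(21917, 32), Rational(-31363494, 3763611857)) = Mul(21949, Rational(-31363494, 3763611857)) = Rational(-688397329806, 3763611857)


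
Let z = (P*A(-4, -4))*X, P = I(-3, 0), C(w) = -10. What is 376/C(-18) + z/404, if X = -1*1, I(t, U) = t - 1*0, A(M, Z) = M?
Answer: -19003/505 ≈ -37.630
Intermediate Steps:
I(t, U) = t (I(t, U) = t + 0 = t)
X = -1
P = -3
z = -12 (z = -3*(-4)*(-1) = 12*(-1) = -12)
376/C(-18) + z/404 = 376/(-10) - 12/404 = 376*(-1/10) - 12*1/404 = -188/5 - 3/101 = -19003/505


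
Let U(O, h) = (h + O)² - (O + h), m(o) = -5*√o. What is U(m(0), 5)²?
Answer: 400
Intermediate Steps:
U(O, h) = (O + h)² - O - h (U(O, h) = (O + h)² + (-O - h) = (O + h)² - O - h)
U(m(0), 5)² = ((-5*√0 + 5)² - (-5)*√0 - 1*5)² = ((-5*0 + 5)² - (-5)*0 - 5)² = ((0 + 5)² - 1*0 - 5)² = (5² + 0 - 5)² = (25 + 0 - 5)² = 20² = 400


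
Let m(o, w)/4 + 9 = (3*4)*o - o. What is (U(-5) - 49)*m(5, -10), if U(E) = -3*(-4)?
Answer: -6808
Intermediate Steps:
m(o, w) = -36 + 44*o (m(o, w) = -36 + 4*((3*4)*o - o) = -36 + 4*(12*o - o) = -36 + 4*(11*o) = -36 + 44*o)
U(E) = 12
(U(-5) - 49)*m(5, -10) = (12 - 49)*(-36 + 44*5) = -37*(-36 + 220) = -37*184 = -6808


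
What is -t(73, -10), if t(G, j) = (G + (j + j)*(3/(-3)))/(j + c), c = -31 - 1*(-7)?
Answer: 93/34 ≈ 2.7353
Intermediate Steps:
c = -24 (c = -31 + 7 = -24)
t(G, j) = (G - 2*j)/(-24 + j) (t(G, j) = (G + (j + j)*(3/(-3)))/(j - 24) = (G + (2*j)*(3*(-⅓)))/(-24 + j) = (G + (2*j)*(-1))/(-24 + j) = (G - 2*j)/(-24 + j))
-t(73, -10) = -(73 - 2*(-10))/(-24 - 10) = -(73 + 20)/(-34) = -(-1)*93/34 = -1*(-93/34) = 93/34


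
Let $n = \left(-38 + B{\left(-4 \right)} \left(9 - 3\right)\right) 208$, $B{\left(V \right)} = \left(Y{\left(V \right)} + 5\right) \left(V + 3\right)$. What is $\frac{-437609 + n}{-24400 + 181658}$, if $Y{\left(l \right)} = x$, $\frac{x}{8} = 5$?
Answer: $- \frac{501673}{157258} \approx -3.1901$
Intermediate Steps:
$x = 40$ ($x = 8 \cdot 5 = 40$)
$Y{\left(l \right)} = 40$
$B{\left(V \right)} = 135 + 45 V$ ($B{\left(V \right)} = \left(40 + 5\right) \left(V + 3\right) = 45 \left(3 + V\right) = 135 + 45 V$)
$n = -64064$ ($n = \left(-38 + \left(135 + 45 \left(-4\right)\right) \left(9 - 3\right)\right) 208 = \left(-38 + \left(135 - 180\right) 6\right) 208 = \left(-38 - 270\right) 208 = \left(-308\right) 208 = -64064$)
$\frac{-437609 + n}{-24400 + 181658} = \frac{-437609 - 64064}{-24400 + 181658} = - \frac{501673}{157258}$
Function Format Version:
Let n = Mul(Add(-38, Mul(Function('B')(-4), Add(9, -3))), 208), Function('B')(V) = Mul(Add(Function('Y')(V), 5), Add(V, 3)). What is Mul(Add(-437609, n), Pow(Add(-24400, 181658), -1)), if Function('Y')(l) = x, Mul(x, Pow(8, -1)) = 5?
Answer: Rational(-501673, 157258) ≈ -3.1901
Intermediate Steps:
x = 40 (x = Mul(8, 5) = 40)
Function('Y')(l) = 40
Function('B')(V) = Add(135, Mul(45, V)) (Function('B')(V) = Mul(Add(40, 5), Add(V, 3)) = Mul(45, Add(3, V)) = Add(135, Mul(45, V)))
n = -64064 (n = Mul(Add(-38, Mul(Add(135, Mul(45, -4)), Add(9, -3))), 208) = Mul(Add(-38, Mul(Add(135, -180), 6)), 208) = Mul(Add(-38, Mul(-45, 6)), 208) = Mul(Add(-38, -270), 208) = Mul(-308, 208) = -64064)
Mul(Add(-437609, n), Pow(Add(-24400, 181658), -1)) = Mul(Add(-437609, -64064), Pow(Add(-24400, 181658), -1)) = Mul(-501673, Pow(157258, -1)) = Mul(-501673, Rational(1, 157258)) = Rational(-501673, 157258)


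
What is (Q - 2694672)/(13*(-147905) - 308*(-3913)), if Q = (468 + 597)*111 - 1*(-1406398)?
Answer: 1170059/717561 ≈ 1.6306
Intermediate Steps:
Q = 1524613 (Q = 1065*111 + 1406398 = 118215 + 1406398 = 1524613)
(Q - 2694672)/(13*(-147905) - 308*(-3913)) = (1524613 - 2694672)/(13*(-147905) - 308*(-3913)) = -1170059/(-1922765 + 1205204) = -1170059/(-717561) = -1170059*(-1/717561) = 1170059/717561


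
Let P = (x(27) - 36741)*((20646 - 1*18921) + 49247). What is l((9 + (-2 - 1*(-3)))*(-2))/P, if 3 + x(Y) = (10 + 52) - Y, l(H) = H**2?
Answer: -100/467782787 ≈ -2.1377e-7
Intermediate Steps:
x(Y) = 59 - Y (x(Y) = -3 + ((10 + 52) - Y) = -3 + (62 - Y) = 59 - Y)
P = -1871131148 (P = ((59 - 1*27) - 36741)*((20646 - 1*18921) + 49247) = ((59 - 27) - 36741)*((20646 - 18921) + 49247) = (32 - 36741)*(1725 + 49247) = -36709*50972 = -1871131148)
l((9 + (-2 - 1*(-3)))*(-2))/P = ((9 + (-2 - 1*(-3)))*(-2))**2/(-1871131148) = ((9 + (-2 + 3))*(-2))**2*(-1/1871131148) = ((9 + 1)*(-2))**2*(-1/1871131148) = (10*(-2))**2*(-1/1871131148) = (-20)**2*(-1/1871131148) = 400*(-1/1871131148) = -100/467782787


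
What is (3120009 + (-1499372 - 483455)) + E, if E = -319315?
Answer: 817867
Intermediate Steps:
(3120009 + (-1499372 - 483455)) + E = (3120009 + (-1499372 - 483455)) - 319315 = (3120009 - 1982827) - 319315 = 1137182 - 319315 = 817867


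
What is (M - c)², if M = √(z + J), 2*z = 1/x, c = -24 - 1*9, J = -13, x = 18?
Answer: (198 + I*√467)²/36 ≈ 1076.0 + 237.71*I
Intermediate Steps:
c = -33 (c = -24 - 9 = -33)
z = 1/36 (z = (½)/18 = (½)*(1/18) = 1/36 ≈ 0.027778)
M = I*√467/6 (M = √(1/36 - 13) = √(-467/36) = I*√467/6 ≈ 3.6017*I)
(M - c)² = (I*√467/6 - 1*(-33))² = (I*√467/6 + 33)² = (33 + I*√467/6)²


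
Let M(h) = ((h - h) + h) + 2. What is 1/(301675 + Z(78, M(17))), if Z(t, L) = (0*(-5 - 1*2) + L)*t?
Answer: 1/303157 ≈ 3.2986e-6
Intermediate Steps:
M(h) = 2 + h (M(h) = (0 + h) + 2 = h + 2 = 2 + h)
Z(t, L) = L*t (Z(t, L) = (0*(-5 - 2) + L)*t = (0*(-7) + L)*t = (0 + L)*t = L*t)
1/(301675 + Z(78, M(17))) = 1/(301675 + (2 + 17)*78) = 1/(301675 + 19*78) = 1/(301675 + 1482) = 1/303157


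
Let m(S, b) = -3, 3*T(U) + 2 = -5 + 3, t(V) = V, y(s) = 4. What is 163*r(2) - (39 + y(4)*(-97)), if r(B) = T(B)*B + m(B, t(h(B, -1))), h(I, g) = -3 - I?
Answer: -1724/3 ≈ -574.67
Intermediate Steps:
T(U) = -4/3 (T(U) = -⅔ + (-5 + 3)/3 = -⅔ + (⅓)*(-2) = -⅔ - ⅔ = -4/3)
r(B) = -3 - 4*B/3 (r(B) = -4*B/3 - 3 = -3 - 4*B/3)
163*r(2) - (39 + y(4)*(-97)) = 163*(-3 - 4/3*2) - (39 + 4*(-97)) = 163*(-3 - 8/3) - (39 - 388) = 163*(-17/3) - 1*(-349) = -2771/3 + 349 = -1724/3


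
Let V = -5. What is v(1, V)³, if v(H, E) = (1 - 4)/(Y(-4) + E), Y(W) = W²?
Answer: -27/1331 ≈ -0.020285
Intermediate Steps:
v(H, E) = -3/(16 + E) (v(H, E) = (1 - 4)/((-4)² + E) = -3/(16 + E))
v(1, V)³ = (-3/(16 - 5))³ = (-3/11)³ = -27/1331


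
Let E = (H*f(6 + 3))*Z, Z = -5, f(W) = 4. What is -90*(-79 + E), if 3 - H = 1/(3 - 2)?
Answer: 10710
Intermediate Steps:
H = 2 (H = 3 - 1/(3 - 2) = 3 - 1/1 = 3 - 1*1 = 3 - 1 = 2)
E = -40 (E = (2*4)*(-5) = 8*(-5) = -40)
-90*(-79 + E) = -90*(-79 - 40) = -90*(-119) = 10710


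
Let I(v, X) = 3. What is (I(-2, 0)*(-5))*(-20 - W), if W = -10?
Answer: 150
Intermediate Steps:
(I(-2, 0)*(-5))*(-20 - W) = (3*(-5))*(-20 - 1*(-10)) = -15*(-20 + 10) = -15*(-10) = 150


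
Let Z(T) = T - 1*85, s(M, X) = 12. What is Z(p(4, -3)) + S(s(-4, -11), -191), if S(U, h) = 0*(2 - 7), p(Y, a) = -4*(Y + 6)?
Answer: -125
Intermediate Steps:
p(Y, a) = -24 - 4*Y (p(Y, a) = -4*(6 + Y) = -24 - 4*Y)
S(U, h) = 0 (S(U, h) = 0*(-5) = 0)
Z(T) = -85 + T (Z(T) = T - 85 = -85 + T)
Z(p(4, -3)) + S(s(-4, -11), -191) = (-85 + (-24 - 4*4)) + 0 = (-85 + (-24 - 16)) + 0 = (-85 - 40) + 0 = -125 + 0 = -125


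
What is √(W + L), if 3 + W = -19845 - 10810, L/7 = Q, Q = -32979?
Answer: I*√261511 ≈ 511.38*I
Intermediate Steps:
L = -230853 (L = 7*(-32979) = -230853)
W = -30658 (W = -3 + (-19845 - 10810) = -3 - 30655 = -30658)
√(W + L) = √(-30658 - 230853) = √(-261511) = I*√261511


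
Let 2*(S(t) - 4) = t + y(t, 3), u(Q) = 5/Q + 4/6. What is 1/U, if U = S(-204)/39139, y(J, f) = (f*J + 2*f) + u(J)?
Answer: -15968712/163477 ≈ -97.682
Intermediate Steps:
u(Q) = ⅔ + 5/Q (u(Q) = 5/Q + 4*(⅙) = 5/Q + ⅔ = ⅔ + 5/Q)
y(J, f) = ⅔ + 2*f + 5/J + J*f (y(J, f) = (f*J + 2*f) + (⅔ + 5/J) = (J*f + 2*f) + (⅔ + 5/J) = (2*f + J*f) + (⅔ + 5/J) = ⅔ + 2*f + 5/J + J*f)
S(t) = 22/3 + 2*t + 5/(2*t) (S(t) = 4 + (t + (⅔ + 2*3 + 5/t + t*3))/2 = 4 + (t + (⅔ + 6 + 5/t + 3*t))/2 = 4 + (t + (20/3 + 3*t + 5/t))/2 = 4 + (20/3 + 4*t + 5/t)/2 = 4 + (10/3 + 2*t + 5/(2*t)) = 22/3 + 2*t + 5/(2*t))
U = -163477/15968712 (U = (22/3 + 2*(-204) + (5/2)/(-204))/39139 = (22/3 - 408 + (5/2)*(-1/204))*(1/39139) = (22/3 - 408 - 5/408)*(1/39139) = -163477/408*1/39139 = -163477/15968712 ≈ -0.010237)
1/U = 1/(-163477/15968712) = -15968712/163477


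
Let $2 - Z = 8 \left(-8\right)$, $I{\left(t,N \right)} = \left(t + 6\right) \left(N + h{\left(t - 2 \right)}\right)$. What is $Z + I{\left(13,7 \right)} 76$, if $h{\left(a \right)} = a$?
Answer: $26058$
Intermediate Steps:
$I{\left(t,N \right)} = \left(6 + t\right) \left(-2 + N + t\right)$ ($I{\left(t,N \right)} = \left(t + 6\right) \left(N + \left(t - 2\right)\right) = \left(6 + t\right) \left(N + \left(-2 + t\right)\right) = \left(6 + t\right) \left(-2 + N + t\right)$)
$Z = 66$ ($Z = 2 - 8 \left(-8\right) = 2 - -64 = 2 + 64 = 66$)
$Z + I{\left(13,7 \right)} 76 = 66 + \left(-12 + 13^{2} + 4 \cdot 13 + 6 \cdot 7 + 7 \cdot 13\right) 76 = 66 + \left(-12 + 169 + 52 + 42 + 91\right) 76 = 66 + 342 \cdot 76 = 66 + 25992 = 26058$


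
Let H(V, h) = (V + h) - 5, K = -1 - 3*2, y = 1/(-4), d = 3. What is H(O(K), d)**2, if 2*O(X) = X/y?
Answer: 144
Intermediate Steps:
y = -1/4 (y = 1*(-1/4) = -1/4 ≈ -0.25000)
K = -7 (K = -1 - 6 = -7)
O(X) = -2*X (O(X) = (X/(-1/4))/2 = (X*(-4))/2 = (-4*X)/2 = -2*X)
H(V, h) = -5 + V + h
H(O(K), d)**2 = (-5 - 2*(-7) + 3)**2 = (-5 + 14 + 3)**2 = 12**2 = 144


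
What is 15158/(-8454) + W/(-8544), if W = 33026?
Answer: -34059313/6019248 ≈ -5.6584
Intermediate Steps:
15158/(-8454) + W/(-8544) = 15158/(-8454) + 33026/(-8544) = 15158*(-1/8454) + 33026*(-1/8544) = -7579/4227 - 16513/4272 = -34059313/6019248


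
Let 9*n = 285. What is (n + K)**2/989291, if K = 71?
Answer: 94864/8903619 ≈ 0.010655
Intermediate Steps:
n = 95/3 (n = (1/9)*285 = 95/3 ≈ 31.667)
(n + K)**2/989291 = (95/3 + 71)**2/989291 = (308/3)**2*(1/989291) = (94864/9)*(1/989291) = 94864/8903619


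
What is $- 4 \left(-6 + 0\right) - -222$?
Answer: $246$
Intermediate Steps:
$- 4 \left(-6 + 0\right) - -222 = \left(-4\right) \left(-6\right) + 222 = 24 + 222 = 246$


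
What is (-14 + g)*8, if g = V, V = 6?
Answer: -64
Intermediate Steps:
g = 6
(-14 + g)*8 = (-14 + 6)*8 = -8*8 = -64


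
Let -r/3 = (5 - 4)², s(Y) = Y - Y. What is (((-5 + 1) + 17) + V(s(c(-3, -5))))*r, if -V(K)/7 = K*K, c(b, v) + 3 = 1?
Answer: -39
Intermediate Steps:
c(b, v) = -2 (c(b, v) = -3 + 1 = -2)
s(Y) = 0
r = -3 (r = -3*(5 - 4)² = -3*1² = -3*1 = -3)
V(K) = -7*K² (V(K) = -7*K*K = -7*K²)
(((-5 + 1) + 17) + V(s(c(-3, -5))))*r = (((-5 + 1) + 17) - 7*0²)*(-3) = ((-4 + 17) - 7*0)*(-3) = (13 + 0)*(-3) = 13*(-3) = -39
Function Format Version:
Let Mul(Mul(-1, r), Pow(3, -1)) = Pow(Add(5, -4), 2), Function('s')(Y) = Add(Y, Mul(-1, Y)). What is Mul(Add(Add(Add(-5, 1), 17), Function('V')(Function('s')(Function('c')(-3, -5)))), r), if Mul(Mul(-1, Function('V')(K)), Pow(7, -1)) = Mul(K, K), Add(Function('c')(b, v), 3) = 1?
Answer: -39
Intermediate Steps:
Function('c')(b, v) = -2 (Function('c')(b, v) = Add(-3, 1) = -2)
Function('s')(Y) = 0
r = -3 (r = Mul(-3, Pow(Add(5, -4), 2)) = Mul(-3, Pow(1, 2)) = Mul(-3, 1) = -3)
Function('V')(K) = Mul(-7, Pow(K, 2)) (Function('V')(K) = Mul(-7, Mul(K, K)) = Mul(-7, Pow(K, 2)))
Mul(Add(Add(Add(-5, 1), 17), Function('V')(Function('s')(Function('c')(-3, -5)))), r) = Mul(Add(Add(Add(-5, 1), 17), Mul(-7, Pow(0, 2))), -3) = Mul(Add(Add(-4, 17), Mul(-7, 0)), -3) = Mul(Add(13, 0), -3) = Mul(13, -3) = -39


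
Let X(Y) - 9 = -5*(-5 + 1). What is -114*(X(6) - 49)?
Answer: 2280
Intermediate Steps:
X(Y) = 29 (X(Y) = 9 - 5*(-5 + 1) = 9 - 5*(-4) = 9 + 20 = 29)
-114*(X(6) - 49) = -114*(29 - 49) = -114*(-20) = 2280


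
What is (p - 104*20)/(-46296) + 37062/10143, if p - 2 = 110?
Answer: 8036036/2173983 ≈ 3.6965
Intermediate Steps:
p = 112 (p = 2 + 110 = 112)
(p - 104*20)/(-46296) + 37062/10143 = (112 - 104*20)/(-46296) + 37062/10143 = (112 - 2080)*(-1/46296) + 37062*(1/10143) = -1968*(-1/46296) + 4118/1127 = 82/1929 + 4118/1127 = 8036036/2173983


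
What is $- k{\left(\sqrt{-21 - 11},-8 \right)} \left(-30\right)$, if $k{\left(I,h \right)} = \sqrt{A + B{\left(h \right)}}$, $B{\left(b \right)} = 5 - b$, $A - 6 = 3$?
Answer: $30 \sqrt{22} \approx 140.71$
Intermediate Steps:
$A = 9$ ($A = 6 + 3 = 9$)
$k{\left(I,h \right)} = \sqrt{14 - h}$ ($k{\left(I,h \right)} = \sqrt{9 - \left(-5 + h\right)} = \sqrt{14 - h}$)
$- k{\left(\sqrt{-21 - 11},-8 \right)} \left(-30\right) = - \sqrt{14 - -8} \left(-30\right) = - \sqrt{14 + 8} \left(-30\right) = - \sqrt{22} \left(-30\right) = - \left(-30\right) \sqrt{22} = 30 \sqrt{22}$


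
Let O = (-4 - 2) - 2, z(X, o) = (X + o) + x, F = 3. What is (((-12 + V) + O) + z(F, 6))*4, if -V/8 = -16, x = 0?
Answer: 468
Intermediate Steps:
V = 128 (V = -8*(-16) = 128)
z(X, o) = X + o (z(X, o) = (X + o) + 0 = X + o)
O = -8 (O = -6 - 2 = -8)
(((-12 + V) + O) + z(F, 6))*4 = (((-12 + 128) - 8) + (3 + 6))*4 = ((116 - 8) + 9)*4 = (108 + 9)*4 = 117*4 = 468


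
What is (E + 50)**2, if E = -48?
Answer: 4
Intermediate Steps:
(E + 50)**2 = (-48 + 50)**2 = 2**2 = 4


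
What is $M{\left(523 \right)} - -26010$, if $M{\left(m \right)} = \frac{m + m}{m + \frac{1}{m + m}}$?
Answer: $\frac{14230098706}{547059} \approx 26012.0$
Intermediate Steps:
$M{\left(m \right)} = \frac{2 m}{m + \frac{1}{2 m}}$
$M{\left(523 \right)} - -26010 = \frac{4 \cdot 523^{2}}{1 + 2 \cdot 523^{2}} - -26010 = 4 \cdot 273529 \frac{1}{1 + 2 \cdot 273529} + 26010 = 4 \cdot 273529 \frac{1}{1 + 547058} + 26010 = 4 \cdot 273529 \cdot \frac{1}{547059} + 26010 = \frac{1094116}{547059} + 26010 = \frac{14230098706}{547059}$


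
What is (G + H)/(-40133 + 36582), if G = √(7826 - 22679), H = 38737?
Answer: -38737/3551 - I*√14853/3551 ≈ -10.909 - 0.034321*I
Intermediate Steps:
G = I*√14853 (G = √(-14853) = I*√14853 ≈ 121.87*I)
(G + H)/(-40133 + 36582) = (I*√14853 + 38737)/(-40133 + 36582) = (38737 + I*√14853)/(-3551) = (38737 + I*√14853)*(-1/3551) = -38737/3551 - I*√14853/3551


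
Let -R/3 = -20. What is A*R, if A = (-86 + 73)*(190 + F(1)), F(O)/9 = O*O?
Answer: -155220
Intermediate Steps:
F(O) = 9*O² (F(O) = 9*(O*O) = 9*O²)
R = 60 (R = -3*(-20) = 60)
A = -2587 (A = (-86 + 73)*(190 + 9*1²) = -13*(190 + 9*1) = -13*(190 + 9) = -13*199 = -2587)
A*R = -2587*60 = -155220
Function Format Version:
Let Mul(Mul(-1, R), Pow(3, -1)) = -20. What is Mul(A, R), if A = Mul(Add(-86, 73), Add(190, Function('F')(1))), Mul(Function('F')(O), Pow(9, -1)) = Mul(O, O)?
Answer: -155220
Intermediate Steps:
Function('F')(O) = Mul(9, Pow(O, 2)) (Function('F')(O) = Mul(9, Mul(O, O)) = Mul(9, Pow(O, 2)))
R = 60 (R = Mul(-3, -20) = 60)
A = -2587 (A = Mul(Add(-86, 73), Add(190, Mul(9, Pow(1, 2)))) = Mul(-13, Add(190, Mul(9, 1))) = Mul(-13, Add(190, 9)) = Mul(-13, 199) = -2587)
Mul(A, R) = Mul(-2587, 60) = -155220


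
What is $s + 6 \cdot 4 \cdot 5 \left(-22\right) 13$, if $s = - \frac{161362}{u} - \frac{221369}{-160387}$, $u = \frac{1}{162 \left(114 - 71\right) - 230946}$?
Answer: $\frac{5796679117453649}{160387} \approx 3.6142 \cdot 10^{10}$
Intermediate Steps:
$u = - \frac{1}{223980}$ ($u = \frac{1}{162 \cdot 43 - 230946} = \frac{1}{6966 - 230946} = \frac{1}{-223980} = - \frac{1}{223980} \approx -4.4647 \cdot 10^{-6}$)
$s = \frac{5796684621935489}{160387}$ ($s = - \frac{161362}{- \frac{1}{223980}} - \frac{221369}{-160387} = \left(-161362\right) \left(-223980\right) - - \frac{221369}{160387} = 36141860760 + \frac{221369}{160387} = \frac{5796684621935489}{160387} \approx 3.6142 \cdot 10^{10}$)
$s + 6 \cdot 4 \cdot 5 \left(-22\right) 13 = \frac{5796684621935489}{160387} + 6 \cdot 4 \cdot 5 \left(-22\right) 13 = \frac{5796684621935489}{160387} + 24 \cdot 5 \left(-22\right) 13 = \frac{5796684621935489}{160387} + 120 \left(-22\right) 13 = \frac{5796684621935489}{160387} - 34320 = \frac{5796679117453649}{160387}$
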